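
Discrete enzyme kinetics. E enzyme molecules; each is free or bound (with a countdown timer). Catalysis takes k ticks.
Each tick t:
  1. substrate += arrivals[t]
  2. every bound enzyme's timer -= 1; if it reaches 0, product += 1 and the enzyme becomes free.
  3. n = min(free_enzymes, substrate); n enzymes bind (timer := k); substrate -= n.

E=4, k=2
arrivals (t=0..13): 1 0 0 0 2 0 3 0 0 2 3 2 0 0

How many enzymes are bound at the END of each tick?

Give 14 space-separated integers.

t=0: arr=1 -> substrate=0 bound=1 product=0
t=1: arr=0 -> substrate=0 bound=1 product=0
t=2: arr=0 -> substrate=0 bound=0 product=1
t=3: arr=0 -> substrate=0 bound=0 product=1
t=4: arr=2 -> substrate=0 bound=2 product=1
t=5: arr=0 -> substrate=0 bound=2 product=1
t=6: arr=3 -> substrate=0 bound=3 product=3
t=7: arr=0 -> substrate=0 bound=3 product=3
t=8: arr=0 -> substrate=0 bound=0 product=6
t=9: arr=2 -> substrate=0 bound=2 product=6
t=10: arr=3 -> substrate=1 bound=4 product=6
t=11: arr=2 -> substrate=1 bound=4 product=8
t=12: arr=0 -> substrate=0 bound=3 product=10
t=13: arr=0 -> substrate=0 bound=1 product=12

Answer: 1 1 0 0 2 2 3 3 0 2 4 4 3 1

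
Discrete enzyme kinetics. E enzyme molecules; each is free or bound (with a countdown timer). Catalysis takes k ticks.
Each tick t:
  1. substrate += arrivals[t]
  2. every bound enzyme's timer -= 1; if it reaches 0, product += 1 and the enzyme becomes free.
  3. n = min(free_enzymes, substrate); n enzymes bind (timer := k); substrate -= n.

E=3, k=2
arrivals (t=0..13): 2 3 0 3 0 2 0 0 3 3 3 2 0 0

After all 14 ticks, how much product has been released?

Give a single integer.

t=0: arr=2 -> substrate=0 bound=2 product=0
t=1: arr=3 -> substrate=2 bound=3 product=0
t=2: arr=0 -> substrate=0 bound=3 product=2
t=3: arr=3 -> substrate=2 bound=3 product=3
t=4: arr=0 -> substrate=0 bound=3 product=5
t=5: arr=2 -> substrate=1 bound=3 product=6
t=6: arr=0 -> substrate=0 bound=2 product=8
t=7: arr=0 -> substrate=0 bound=1 product=9
t=8: arr=3 -> substrate=0 bound=3 product=10
t=9: arr=3 -> substrate=3 bound=3 product=10
t=10: arr=3 -> substrate=3 bound=3 product=13
t=11: arr=2 -> substrate=5 bound=3 product=13
t=12: arr=0 -> substrate=2 bound=3 product=16
t=13: arr=0 -> substrate=2 bound=3 product=16

Answer: 16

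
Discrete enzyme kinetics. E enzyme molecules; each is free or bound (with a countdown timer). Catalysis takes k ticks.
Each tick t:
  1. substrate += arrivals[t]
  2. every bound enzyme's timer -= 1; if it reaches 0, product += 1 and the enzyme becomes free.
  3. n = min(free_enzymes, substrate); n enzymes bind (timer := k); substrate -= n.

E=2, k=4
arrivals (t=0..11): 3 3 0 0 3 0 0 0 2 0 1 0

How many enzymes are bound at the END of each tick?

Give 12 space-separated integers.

t=0: arr=3 -> substrate=1 bound=2 product=0
t=1: arr=3 -> substrate=4 bound=2 product=0
t=2: arr=0 -> substrate=4 bound=2 product=0
t=3: arr=0 -> substrate=4 bound=2 product=0
t=4: arr=3 -> substrate=5 bound=2 product=2
t=5: arr=0 -> substrate=5 bound=2 product=2
t=6: arr=0 -> substrate=5 bound=2 product=2
t=7: arr=0 -> substrate=5 bound=2 product=2
t=8: arr=2 -> substrate=5 bound=2 product=4
t=9: arr=0 -> substrate=5 bound=2 product=4
t=10: arr=1 -> substrate=6 bound=2 product=4
t=11: arr=0 -> substrate=6 bound=2 product=4

Answer: 2 2 2 2 2 2 2 2 2 2 2 2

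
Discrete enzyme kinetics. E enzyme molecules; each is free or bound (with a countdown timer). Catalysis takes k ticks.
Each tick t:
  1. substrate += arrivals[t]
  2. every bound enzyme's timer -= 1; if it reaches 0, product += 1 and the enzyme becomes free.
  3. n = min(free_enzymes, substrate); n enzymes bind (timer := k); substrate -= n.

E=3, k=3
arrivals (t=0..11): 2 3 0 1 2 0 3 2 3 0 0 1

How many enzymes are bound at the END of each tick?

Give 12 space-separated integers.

Answer: 2 3 3 3 3 3 3 3 3 3 3 3

Derivation:
t=0: arr=2 -> substrate=0 bound=2 product=0
t=1: arr=3 -> substrate=2 bound=3 product=0
t=2: arr=0 -> substrate=2 bound=3 product=0
t=3: arr=1 -> substrate=1 bound=3 product=2
t=4: arr=2 -> substrate=2 bound=3 product=3
t=5: arr=0 -> substrate=2 bound=3 product=3
t=6: arr=3 -> substrate=3 bound=3 product=5
t=7: arr=2 -> substrate=4 bound=3 product=6
t=8: arr=3 -> substrate=7 bound=3 product=6
t=9: arr=0 -> substrate=5 bound=3 product=8
t=10: arr=0 -> substrate=4 bound=3 product=9
t=11: arr=1 -> substrate=5 bound=3 product=9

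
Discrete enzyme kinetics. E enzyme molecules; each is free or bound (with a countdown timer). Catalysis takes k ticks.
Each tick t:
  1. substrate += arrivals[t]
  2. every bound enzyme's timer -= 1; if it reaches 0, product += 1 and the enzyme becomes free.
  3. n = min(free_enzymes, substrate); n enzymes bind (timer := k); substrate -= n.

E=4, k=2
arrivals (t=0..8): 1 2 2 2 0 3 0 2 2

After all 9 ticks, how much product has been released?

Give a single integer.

Answer: 10

Derivation:
t=0: arr=1 -> substrate=0 bound=1 product=0
t=1: arr=2 -> substrate=0 bound=3 product=0
t=2: arr=2 -> substrate=0 bound=4 product=1
t=3: arr=2 -> substrate=0 bound=4 product=3
t=4: arr=0 -> substrate=0 bound=2 product=5
t=5: arr=3 -> substrate=0 bound=3 product=7
t=6: arr=0 -> substrate=0 bound=3 product=7
t=7: arr=2 -> substrate=0 bound=2 product=10
t=8: arr=2 -> substrate=0 bound=4 product=10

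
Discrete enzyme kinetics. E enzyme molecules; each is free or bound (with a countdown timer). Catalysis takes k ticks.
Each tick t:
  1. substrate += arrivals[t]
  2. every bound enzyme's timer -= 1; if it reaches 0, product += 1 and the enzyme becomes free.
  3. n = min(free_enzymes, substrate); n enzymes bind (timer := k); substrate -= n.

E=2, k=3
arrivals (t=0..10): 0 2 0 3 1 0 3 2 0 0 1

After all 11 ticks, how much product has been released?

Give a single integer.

Answer: 6

Derivation:
t=0: arr=0 -> substrate=0 bound=0 product=0
t=1: arr=2 -> substrate=0 bound=2 product=0
t=2: arr=0 -> substrate=0 bound=2 product=0
t=3: arr=3 -> substrate=3 bound=2 product=0
t=4: arr=1 -> substrate=2 bound=2 product=2
t=5: arr=0 -> substrate=2 bound=2 product=2
t=6: arr=3 -> substrate=5 bound=2 product=2
t=7: arr=2 -> substrate=5 bound=2 product=4
t=8: arr=0 -> substrate=5 bound=2 product=4
t=9: arr=0 -> substrate=5 bound=2 product=4
t=10: arr=1 -> substrate=4 bound=2 product=6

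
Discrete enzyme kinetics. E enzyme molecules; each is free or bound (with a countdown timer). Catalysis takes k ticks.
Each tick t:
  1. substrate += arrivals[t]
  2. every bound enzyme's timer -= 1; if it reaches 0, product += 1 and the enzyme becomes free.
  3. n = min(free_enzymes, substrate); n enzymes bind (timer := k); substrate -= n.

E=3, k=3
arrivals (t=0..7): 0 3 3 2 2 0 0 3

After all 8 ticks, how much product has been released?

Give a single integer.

t=0: arr=0 -> substrate=0 bound=0 product=0
t=1: arr=3 -> substrate=0 bound=3 product=0
t=2: arr=3 -> substrate=3 bound=3 product=0
t=3: arr=2 -> substrate=5 bound=3 product=0
t=4: arr=2 -> substrate=4 bound=3 product=3
t=5: arr=0 -> substrate=4 bound=3 product=3
t=6: arr=0 -> substrate=4 bound=3 product=3
t=7: arr=3 -> substrate=4 bound=3 product=6

Answer: 6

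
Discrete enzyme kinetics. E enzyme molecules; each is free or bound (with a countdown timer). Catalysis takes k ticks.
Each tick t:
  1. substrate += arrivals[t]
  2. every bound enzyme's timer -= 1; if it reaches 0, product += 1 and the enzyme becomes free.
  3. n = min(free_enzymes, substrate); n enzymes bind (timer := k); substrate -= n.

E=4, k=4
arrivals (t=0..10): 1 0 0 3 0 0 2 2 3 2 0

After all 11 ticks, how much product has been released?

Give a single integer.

t=0: arr=1 -> substrate=0 bound=1 product=0
t=1: arr=0 -> substrate=0 bound=1 product=0
t=2: arr=0 -> substrate=0 bound=1 product=0
t=3: arr=3 -> substrate=0 bound=4 product=0
t=4: arr=0 -> substrate=0 bound=3 product=1
t=5: arr=0 -> substrate=0 bound=3 product=1
t=6: arr=2 -> substrate=1 bound=4 product=1
t=7: arr=2 -> substrate=0 bound=4 product=4
t=8: arr=3 -> substrate=3 bound=4 product=4
t=9: arr=2 -> substrate=5 bound=4 product=4
t=10: arr=0 -> substrate=4 bound=4 product=5

Answer: 5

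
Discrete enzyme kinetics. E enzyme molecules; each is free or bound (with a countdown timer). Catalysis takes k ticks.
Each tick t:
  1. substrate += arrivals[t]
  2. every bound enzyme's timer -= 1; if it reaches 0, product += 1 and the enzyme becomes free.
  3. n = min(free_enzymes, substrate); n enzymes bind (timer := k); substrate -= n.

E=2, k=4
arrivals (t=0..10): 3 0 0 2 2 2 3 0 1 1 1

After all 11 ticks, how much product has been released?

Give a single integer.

t=0: arr=3 -> substrate=1 bound=2 product=0
t=1: arr=0 -> substrate=1 bound=2 product=0
t=2: arr=0 -> substrate=1 bound=2 product=0
t=3: arr=2 -> substrate=3 bound=2 product=0
t=4: arr=2 -> substrate=3 bound=2 product=2
t=5: arr=2 -> substrate=5 bound=2 product=2
t=6: arr=3 -> substrate=8 bound=2 product=2
t=7: arr=0 -> substrate=8 bound=2 product=2
t=8: arr=1 -> substrate=7 bound=2 product=4
t=9: arr=1 -> substrate=8 bound=2 product=4
t=10: arr=1 -> substrate=9 bound=2 product=4

Answer: 4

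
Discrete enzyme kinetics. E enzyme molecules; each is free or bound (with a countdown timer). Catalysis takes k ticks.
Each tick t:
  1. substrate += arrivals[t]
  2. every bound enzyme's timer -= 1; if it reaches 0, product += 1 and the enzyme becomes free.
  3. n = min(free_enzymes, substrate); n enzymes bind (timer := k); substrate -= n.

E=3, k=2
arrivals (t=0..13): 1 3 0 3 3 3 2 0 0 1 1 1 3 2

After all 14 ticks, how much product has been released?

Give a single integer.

t=0: arr=1 -> substrate=0 bound=1 product=0
t=1: arr=3 -> substrate=1 bound=3 product=0
t=2: arr=0 -> substrate=0 bound=3 product=1
t=3: arr=3 -> substrate=1 bound=3 product=3
t=4: arr=3 -> substrate=3 bound=3 product=4
t=5: arr=3 -> substrate=4 bound=3 product=6
t=6: arr=2 -> substrate=5 bound=3 product=7
t=7: arr=0 -> substrate=3 bound=3 product=9
t=8: arr=0 -> substrate=2 bound=3 product=10
t=9: arr=1 -> substrate=1 bound=3 product=12
t=10: arr=1 -> substrate=1 bound=3 product=13
t=11: arr=1 -> substrate=0 bound=3 product=15
t=12: arr=3 -> substrate=2 bound=3 product=16
t=13: arr=2 -> substrate=2 bound=3 product=18

Answer: 18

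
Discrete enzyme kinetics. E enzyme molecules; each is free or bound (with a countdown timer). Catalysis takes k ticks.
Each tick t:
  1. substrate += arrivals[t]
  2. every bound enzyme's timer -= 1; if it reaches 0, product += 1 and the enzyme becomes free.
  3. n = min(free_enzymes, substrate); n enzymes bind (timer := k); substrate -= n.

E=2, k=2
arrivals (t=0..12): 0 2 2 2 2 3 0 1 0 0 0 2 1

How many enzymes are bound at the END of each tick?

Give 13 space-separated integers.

Answer: 0 2 2 2 2 2 2 2 2 2 2 2 2

Derivation:
t=0: arr=0 -> substrate=0 bound=0 product=0
t=1: arr=2 -> substrate=0 bound=2 product=0
t=2: arr=2 -> substrate=2 bound=2 product=0
t=3: arr=2 -> substrate=2 bound=2 product=2
t=4: arr=2 -> substrate=4 bound=2 product=2
t=5: arr=3 -> substrate=5 bound=2 product=4
t=6: arr=0 -> substrate=5 bound=2 product=4
t=7: arr=1 -> substrate=4 bound=2 product=6
t=8: arr=0 -> substrate=4 bound=2 product=6
t=9: arr=0 -> substrate=2 bound=2 product=8
t=10: arr=0 -> substrate=2 bound=2 product=8
t=11: arr=2 -> substrate=2 bound=2 product=10
t=12: arr=1 -> substrate=3 bound=2 product=10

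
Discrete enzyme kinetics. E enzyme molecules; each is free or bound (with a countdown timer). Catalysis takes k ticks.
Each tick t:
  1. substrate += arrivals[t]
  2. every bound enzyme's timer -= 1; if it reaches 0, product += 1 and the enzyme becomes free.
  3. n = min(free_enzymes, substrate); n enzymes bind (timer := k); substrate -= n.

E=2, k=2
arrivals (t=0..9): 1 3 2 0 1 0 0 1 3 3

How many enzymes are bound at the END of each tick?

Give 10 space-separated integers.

t=0: arr=1 -> substrate=0 bound=1 product=0
t=1: arr=3 -> substrate=2 bound=2 product=0
t=2: arr=2 -> substrate=3 bound=2 product=1
t=3: arr=0 -> substrate=2 bound=2 product=2
t=4: arr=1 -> substrate=2 bound=2 product=3
t=5: arr=0 -> substrate=1 bound=2 product=4
t=6: arr=0 -> substrate=0 bound=2 product=5
t=7: arr=1 -> substrate=0 bound=2 product=6
t=8: arr=3 -> substrate=2 bound=2 product=7
t=9: arr=3 -> substrate=4 bound=2 product=8

Answer: 1 2 2 2 2 2 2 2 2 2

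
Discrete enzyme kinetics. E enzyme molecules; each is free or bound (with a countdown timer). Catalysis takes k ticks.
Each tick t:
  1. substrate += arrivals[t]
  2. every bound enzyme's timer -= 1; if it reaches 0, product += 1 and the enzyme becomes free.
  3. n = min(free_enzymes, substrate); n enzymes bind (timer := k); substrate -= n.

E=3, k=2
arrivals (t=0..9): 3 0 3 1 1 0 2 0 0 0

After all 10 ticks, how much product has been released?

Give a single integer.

Answer: 10

Derivation:
t=0: arr=3 -> substrate=0 bound=3 product=0
t=1: arr=0 -> substrate=0 bound=3 product=0
t=2: arr=3 -> substrate=0 bound=3 product=3
t=3: arr=1 -> substrate=1 bound=3 product=3
t=4: arr=1 -> substrate=0 bound=2 product=6
t=5: arr=0 -> substrate=0 bound=2 product=6
t=6: arr=2 -> substrate=0 bound=2 product=8
t=7: arr=0 -> substrate=0 bound=2 product=8
t=8: arr=0 -> substrate=0 bound=0 product=10
t=9: arr=0 -> substrate=0 bound=0 product=10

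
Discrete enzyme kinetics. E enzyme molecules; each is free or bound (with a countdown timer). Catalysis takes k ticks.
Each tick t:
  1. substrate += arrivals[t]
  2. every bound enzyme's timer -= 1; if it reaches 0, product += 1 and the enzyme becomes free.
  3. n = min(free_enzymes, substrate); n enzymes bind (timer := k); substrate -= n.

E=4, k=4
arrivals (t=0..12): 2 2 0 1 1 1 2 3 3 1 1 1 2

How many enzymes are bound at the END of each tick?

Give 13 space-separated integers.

t=0: arr=2 -> substrate=0 bound=2 product=0
t=1: arr=2 -> substrate=0 bound=4 product=0
t=2: arr=0 -> substrate=0 bound=4 product=0
t=3: arr=1 -> substrate=1 bound=4 product=0
t=4: arr=1 -> substrate=0 bound=4 product=2
t=5: arr=1 -> substrate=0 bound=3 product=4
t=6: arr=2 -> substrate=1 bound=4 product=4
t=7: arr=3 -> substrate=4 bound=4 product=4
t=8: arr=3 -> substrate=5 bound=4 product=6
t=9: arr=1 -> substrate=5 bound=4 product=7
t=10: arr=1 -> substrate=5 bound=4 product=8
t=11: arr=1 -> substrate=6 bound=4 product=8
t=12: arr=2 -> substrate=6 bound=4 product=10

Answer: 2 4 4 4 4 3 4 4 4 4 4 4 4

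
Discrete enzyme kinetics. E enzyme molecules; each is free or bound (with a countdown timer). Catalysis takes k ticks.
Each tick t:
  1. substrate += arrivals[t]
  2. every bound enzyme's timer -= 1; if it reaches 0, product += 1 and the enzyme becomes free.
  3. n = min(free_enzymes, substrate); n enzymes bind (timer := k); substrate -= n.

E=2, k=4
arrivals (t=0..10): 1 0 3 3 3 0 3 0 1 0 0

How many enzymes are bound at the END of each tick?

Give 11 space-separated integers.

t=0: arr=1 -> substrate=0 bound=1 product=0
t=1: arr=0 -> substrate=0 bound=1 product=0
t=2: arr=3 -> substrate=2 bound=2 product=0
t=3: arr=3 -> substrate=5 bound=2 product=0
t=4: arr=3 -> substrate=7 bound=2 product=1
t=5: arr=0 -> substrate=7 bound=2 product=1
t=6: arr=3 -> substrate=9 bound=2 product=2
t=7: arr=0 -> substrate=9 bound=2 product=2
t=8: arr=1 -> substrate=9 bound=2 product=3
t=9: arr=0 -> substrate=9 bound=2 product=3
t=10: arr=0 -> substrate=8 bound=2 product=4

Answer: 1 1 2 2 2 2 2 2 2 2 2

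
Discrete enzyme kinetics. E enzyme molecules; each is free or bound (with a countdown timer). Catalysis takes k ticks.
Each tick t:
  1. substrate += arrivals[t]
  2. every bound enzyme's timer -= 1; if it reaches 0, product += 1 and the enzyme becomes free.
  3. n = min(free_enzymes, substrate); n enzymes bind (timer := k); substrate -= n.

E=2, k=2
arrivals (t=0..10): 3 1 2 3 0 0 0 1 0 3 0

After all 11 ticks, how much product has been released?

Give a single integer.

t=0: arr=3 -> substrate=1 bound=2 product=0
t=1: arr=1 -> substrate=2 bound=2 product=0
t=2: arr=2 -> substrate=2 bound=2 product=2
t=3: arr=3 -> substrate=5 bound=2 product=2
t=4: arr=0 -> substrate=3 bound=2 product=4
t=5: arr=0 -> substrate=3 bound=2 product=4
t=6: arr=0 -> substrate=1 bound=2 product=6
t=7: arr=1 -> substrate=2 bound=2 product=6
t=8: arr=0 -> substrate=0 bound=2 product=8
t=9: arr=3 -> substrate=3 bound=2 product=8
t=10: arr=0 -> substrate=1 bound=2 product=10

Answer: 10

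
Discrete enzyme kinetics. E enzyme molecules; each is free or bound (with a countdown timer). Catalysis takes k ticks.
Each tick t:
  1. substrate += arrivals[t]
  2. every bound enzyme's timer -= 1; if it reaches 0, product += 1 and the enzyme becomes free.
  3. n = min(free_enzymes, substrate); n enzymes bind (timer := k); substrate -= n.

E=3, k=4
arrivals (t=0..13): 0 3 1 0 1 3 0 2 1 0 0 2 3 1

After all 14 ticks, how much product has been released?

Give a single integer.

t=0: arr=0 -> substrate=0 bound=0 product=0
t=1: arr=3 -> substrate=0 bound=3 product=0
t=2: arr=1 -> substrate=1 bound=3 product=0
t=3: arr=0 -> substrate=1 bound=3 product=0
t=4: arr=1 -> substrate=2 bound=3 product=0
t=5: arr=3 -> substrate=2 bound=3 product=3
t=6: arr=0 -> substrate=2 bound=3 product=3
t=7: arr=2 -> substrate=4 bound=3 product=3
t=8: arr=1 -> substrate=5 bound=3 product=3
t=9: arr=0 -> substrate=2 bound=3 product=6
t=10: arr=0 -> substrate=2 bound=3 product=6
t=11: arr=2 -> substrate=4 bound=3 product=6
t=12: arr=3 -> substrate=7 bound=3 product=6
t=13: arr=1 -> substrate=5 bound=3 product=9

Answer: 9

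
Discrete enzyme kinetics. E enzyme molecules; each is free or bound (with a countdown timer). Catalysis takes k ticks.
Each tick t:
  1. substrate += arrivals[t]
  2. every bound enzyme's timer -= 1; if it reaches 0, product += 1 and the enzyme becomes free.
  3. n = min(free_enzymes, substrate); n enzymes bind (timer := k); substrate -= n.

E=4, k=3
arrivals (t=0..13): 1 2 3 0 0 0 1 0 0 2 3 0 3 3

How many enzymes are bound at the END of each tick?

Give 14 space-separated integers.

t=0: arr=1 -> substrate=0 bound=1 product=0
t=1: arr=2 -> substrate=0 bound=3 product=0
t=2: arr=3 -> substrate=2 bound=4 product=0
t=3: arr=0 -> substrate=1 bound=4 product=1
t=4: arr=0 -> substrate=0 bound=3 product=3
t=5: arr=0 -> substrate=0 bound=2 product=4
t=6: arr=1 -> substrate=0 bound=2 product=5
t=7: arr=0 -> substrate=0 bound=1 product=6
t=8: arr=0 -> substrate=0 bound=1 product=6
t=9: arr=2 -> substrate=0 bound=2 product=7
t=10: arr=3 -> substrate=1 bound=4 product=7
t=11: arr=0 -> substrate=1 bound=4 product=7
t=12: arr=3 -> substrate=2 bound=4 product=9
t=13: arr=3 -> substrate=3 bound=4 product=11

Answer: 1 3 4 4 3 2 2 1 1 2 4 4 4 4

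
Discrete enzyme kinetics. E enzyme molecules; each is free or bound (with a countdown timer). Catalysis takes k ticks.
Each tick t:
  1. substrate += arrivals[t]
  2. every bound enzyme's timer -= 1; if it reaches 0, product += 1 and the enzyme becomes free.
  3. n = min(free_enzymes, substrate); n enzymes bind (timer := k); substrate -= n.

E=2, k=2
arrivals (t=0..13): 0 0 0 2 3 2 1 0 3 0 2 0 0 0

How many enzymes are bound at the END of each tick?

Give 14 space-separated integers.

Answer: 0 0 0 2 2 2 2 2 2 2 2 2 2 2

Derivation:
t=0: arr=0 -> substrate=0 bound=0 product=0
t=1: arr=0 -> substrate=0 bound=0 product=0
t=2: arr=0 -> substrate=0 bound=0 product=0
t=3: arr=2 -> substrate=0 bound=2 product=0
t=4: arr=3 -> substrate=3 bound=2 product=0
t=5: arr=2 -> substrate=3 bound=2 product=2
t=6: arr=1 -> substrate=4 bound=2 product=2
t=7: arr=0 -> substrate=2 bound=2 product=4
t=8: arr=3 -> substrate=5 bound=2 product=4
t=9: arr=0 -> substrate=3 bound=2 product=6
t=10: arr=2 -> substrate=5 bound=2 product=6
t=11: arr=0 -> substrate=3 bound=2 product=8
t=12: arr=0 -> substrate=3 bound=2 product=8
t=13: arr=0 -> substrate=1 bound=2 product=10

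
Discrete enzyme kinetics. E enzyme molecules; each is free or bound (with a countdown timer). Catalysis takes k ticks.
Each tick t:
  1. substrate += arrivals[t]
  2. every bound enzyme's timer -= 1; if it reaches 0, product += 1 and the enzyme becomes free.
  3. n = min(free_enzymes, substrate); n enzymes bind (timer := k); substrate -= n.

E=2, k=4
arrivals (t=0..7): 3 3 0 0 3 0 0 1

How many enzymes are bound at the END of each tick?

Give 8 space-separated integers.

t=0: arr=3 -> substrate=1 bound=2 product=0
t=1: arr=3 -> substrate=4 bound=2 product=0
t=2: arr=0 -> substrate=4 bound=2 product=0
t=3: arr=0 -> substrate=4 bound=2 product=0
t=4: arr=3 -> substrate=5 bound=2 product=2
t=5: arr=0 -> substrate=5 bound=2 product=2
t=6: arr=0 -> substrate=5 bound=2 product=2
t=7: arr=1 -> substrate=6 bound=2 product=2

Answer: 2 2 2 2 2 2 2 2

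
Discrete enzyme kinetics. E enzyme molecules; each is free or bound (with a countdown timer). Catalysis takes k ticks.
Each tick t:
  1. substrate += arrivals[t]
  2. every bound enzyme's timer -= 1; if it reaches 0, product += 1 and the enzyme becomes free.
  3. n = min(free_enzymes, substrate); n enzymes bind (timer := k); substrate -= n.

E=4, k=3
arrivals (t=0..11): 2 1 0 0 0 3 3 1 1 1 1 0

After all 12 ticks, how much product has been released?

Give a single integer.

Answer: 10

Derivation:
t=0: arr=2 -> substrate=0 bound=2 product=0
t=1: arr=1 -> substrate=0 bound=3 product=0
t=2: arr=0 -> substrate=0 bound=3 product=0
t=3: arr=0 -> substrate=0 bound=1 product=2
t=4: arr=0 -> substrate=0 bound=0 product=3
t=5: arr=3 -> substrate=0 bound=3 product=3
t=6: arr=3 -> substrate=2 bound=4 product=3
t=7: arr=1 -> substrate=3 bound=4 product=3
t=8: arr=1 -> substrate=1 bound=4 product=6
t=9: arr=1 -> substrate=1 bound=4 product=7
t=10: arr=1 -> substrate=2 bound=4 product=7
t=11: arr=0 -> substrate=0 bound=3 product=10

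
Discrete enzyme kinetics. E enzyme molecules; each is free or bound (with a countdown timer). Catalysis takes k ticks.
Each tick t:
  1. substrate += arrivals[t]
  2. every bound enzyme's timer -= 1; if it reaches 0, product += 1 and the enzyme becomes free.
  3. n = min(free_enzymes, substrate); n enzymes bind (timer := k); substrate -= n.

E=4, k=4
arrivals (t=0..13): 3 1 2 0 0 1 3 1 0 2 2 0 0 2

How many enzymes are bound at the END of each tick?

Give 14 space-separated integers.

t=0: arr=3 -> substrate=0 bound=3 product=0
t=1: arr=1 -> substrate=0 bound=4 product=0
t=2: arr=2 -> substrate=2 bound=4 product=0
t=3: arr=0 -> substrate=2 bound=4 product=0
t=4: arr=0 -> substrate=0 bound=3 product=3
t=5: arr=1 -> substrate=0 bound=3 product=4
t=6: arr=3 -> substrate=2 bound=4 product=4
t=7: arr=1 -> substrate=3 bound=4 product=4
t=8: arr=0 -> substrate=1 bound=4 product=6
t=9: arr=2 -> substrate=2 bound=4 product=7
t=10: arr=2 -> substrate=3 bound=4 product=8
t=11: arr=0 -> substrate=3 bound=4 product=8
t=12: arr=0 -> substrate=1 bound=4 product=10
t=13: arr=2 -> substrate=2 bound=4 product=11

Answer: 3 4 4 4 3 3 4 4 4 4 4 4 4 4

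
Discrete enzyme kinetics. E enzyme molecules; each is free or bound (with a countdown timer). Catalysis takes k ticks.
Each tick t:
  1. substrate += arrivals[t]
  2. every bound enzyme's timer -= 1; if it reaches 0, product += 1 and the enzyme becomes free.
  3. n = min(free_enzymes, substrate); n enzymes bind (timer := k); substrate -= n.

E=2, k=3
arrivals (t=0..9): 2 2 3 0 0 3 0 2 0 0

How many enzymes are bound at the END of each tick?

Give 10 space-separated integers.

t=0: arr=2 -> substrate=0 bound=2 product=0
t=1: arr=2 -> substrate=2 bound=2 product=0
t=2: arr=3 -> substrate=5 bound=2 product=0
t=3: arr=0 -> substrate=3 bound=2 product=2
t=4: arr=0 -> substrate=3 bound=2 product=2
t=5: arr=3 -> substrate=6 bound=2 product=2
t=6: arr=0 -> substrate=4 bound=2 product=4
t=7: arr=2 -> substrate=6 bound=2 product=4
t=8: arr=0 -> substrate=6 bound=2 product=4
t=9: arr=0 -> substrate=4 bound=2 product=6

Answer: 2 2 2 2 2 2 2 2 2 2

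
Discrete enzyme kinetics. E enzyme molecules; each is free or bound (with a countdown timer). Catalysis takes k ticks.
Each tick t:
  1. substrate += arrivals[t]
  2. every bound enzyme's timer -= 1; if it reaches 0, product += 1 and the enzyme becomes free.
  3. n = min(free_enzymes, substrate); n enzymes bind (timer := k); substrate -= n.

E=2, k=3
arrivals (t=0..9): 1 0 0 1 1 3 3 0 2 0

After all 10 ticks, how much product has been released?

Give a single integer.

Answer: 4

Derivation:
t=0: arr=1 -> substrate=0 bound=1 product=0
t=1: arr=0 -> substrate=0 bound=1 product=0
t=2: arr=0 -> substrate=0 bound=1 product=0
t=3: arr=1 -> substrate=0 bound=1 product=1
t=4: arr=1 -> substrate=0 bound=2 product=1
t=5: arr=3 -> substrate=3 bound=2 product=1
t=6: arr=3 -> substrate=5 bound=2 product=2
t=7: arr=0 -> substrate=4 bound=2 product=3
t=8: arr=2 -> substrate=6 bound=2 product=3
t=9: arr=0 -> substrate=5 bound=2 product=4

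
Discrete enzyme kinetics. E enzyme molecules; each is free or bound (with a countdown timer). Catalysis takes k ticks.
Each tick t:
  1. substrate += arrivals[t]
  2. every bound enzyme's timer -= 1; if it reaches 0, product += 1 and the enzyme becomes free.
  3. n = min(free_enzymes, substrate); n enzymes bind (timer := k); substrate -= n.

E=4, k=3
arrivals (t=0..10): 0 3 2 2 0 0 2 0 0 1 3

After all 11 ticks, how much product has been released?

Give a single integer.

Answer: 9

Derivation:
t=0: arr=0 -> substrate=0 bound=0 product=0
t=1: arr=3 -> substrate=0 bound=3 product=0
t=2: arr=2 -> substrate=1 bound=4 product=0
t=3: arr=2 -> substrate=3 bound=4 product=0
t=4: arr=0 -> substrate=0 bound=4 product=3
t=5: arr=0 -> substrate=0 bound=3 product=4
t=6: arr=2 -> substrate=1 bound=4 product=4
t=7: arr=0 -> substrate=0 bound=2 product=7
t=8: arr=0 -> substrate=0 bound=2 product=7
t=9: arr=1 -> substrate=0 bound=2 product=8
t=10: arr=3 -> substrate=0 bound=4 product=9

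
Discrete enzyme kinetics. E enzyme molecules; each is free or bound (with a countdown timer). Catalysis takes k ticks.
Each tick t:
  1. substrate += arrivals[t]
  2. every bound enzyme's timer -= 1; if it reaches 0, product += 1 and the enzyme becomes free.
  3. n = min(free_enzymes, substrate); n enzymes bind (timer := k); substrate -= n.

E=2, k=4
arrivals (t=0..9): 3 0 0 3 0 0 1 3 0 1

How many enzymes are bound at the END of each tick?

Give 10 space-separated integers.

t=0: arr=3 -> substrate=1 bound=2 product=0
t=1: arr=0 -> substrate=1 bound=2 product=0
t=2: arr=0 -> substrate=1 bound=2 product=0
t=3: arr=3 -> substrate=4 bound=2 product=0
t=4: arr=0 -> substrate=2 bound=2 product=2
t=5: arr=0 -> substrate=2 bound=2 product=2
t=6: arr=1 -> substrate=3 bound=2 product=2
t=7: arr=3 -> substrate=6 bound=2 product=2
t=8: arr=0 -> substrate=4 bound=2 product=4
t=9: arr=1 -> substrate=5 bound=2 product=4

Answer: 2 2 2 2 2 2 2 2 2 2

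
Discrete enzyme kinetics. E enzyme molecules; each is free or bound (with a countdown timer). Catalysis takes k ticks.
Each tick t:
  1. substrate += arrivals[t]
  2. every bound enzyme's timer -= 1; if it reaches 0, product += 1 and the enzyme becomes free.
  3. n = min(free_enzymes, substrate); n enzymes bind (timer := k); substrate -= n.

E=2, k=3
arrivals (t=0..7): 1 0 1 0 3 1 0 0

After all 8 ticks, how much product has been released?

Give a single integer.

t=0: arr=1 -> substrate=0 bound=1 product=0
t=1: arr=0 -> substrate=0 bound=1 product=0
t=2: arr=1 -> substrate=0 bound=2 product=0
t=3: arr=0 -> substrate=0 bound=1 product=1
t=4: arr=3 -> substrate=2 bound=2 product=1
t=5: arr=1 -> substrate=2 bound=2 product=2
t=6: arr=0 -> substrate=2 bound=2 product=2
t=7: arr=0 -> substrate=1 bound=2 product=3

Answer: 3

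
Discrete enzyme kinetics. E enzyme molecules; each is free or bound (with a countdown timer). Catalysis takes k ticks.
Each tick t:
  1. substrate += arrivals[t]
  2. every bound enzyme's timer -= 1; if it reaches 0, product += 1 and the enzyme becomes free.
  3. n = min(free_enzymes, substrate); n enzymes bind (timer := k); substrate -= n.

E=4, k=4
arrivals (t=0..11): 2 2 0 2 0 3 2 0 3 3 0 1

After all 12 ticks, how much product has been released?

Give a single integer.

Answer: 8

Derivation:
t=0: arr=2 -> substrate=0 bound=2 product=0
t=1: arr=2 -> substrate=0 bound=4 product=0
t=2: arr=0 -> substrate=0 bound=4 product=0
t=3: arr=2 -> substrate=2 bound=4 product=0
t=4: arr=0 -> substrate=0 bound=4 product=2
t=5: arr=3 -> substrate=1 bound=4 product=4
t=6: arr=2 -> substrate=3 bound=4 product=4
t=7: arr=0 -> substrate=3 bound=4 product=4
t=8: arr=3 -> substrate=4 bound=4 product=6
t=9: arr=3 -> substrate=5 bound=4 product=8
t=10: arr=0 -> substrate=5 bound=4 product=8
t=11: arr=1 -> substrate=6 bound=4 product=8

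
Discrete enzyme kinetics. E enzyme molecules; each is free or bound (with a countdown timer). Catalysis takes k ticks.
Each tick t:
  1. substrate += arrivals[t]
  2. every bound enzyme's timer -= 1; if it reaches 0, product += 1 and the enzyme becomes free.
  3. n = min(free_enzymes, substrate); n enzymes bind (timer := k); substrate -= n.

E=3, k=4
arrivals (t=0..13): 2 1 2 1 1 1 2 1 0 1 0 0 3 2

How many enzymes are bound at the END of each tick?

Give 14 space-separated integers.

Answer: 2 3 3 3 3 3 3 3 3 3 3 3 3 3

Derivation:
t=0: arr=2 -> substrate=0 bound=2 product=0
t=1: arr=1 -> substrate=0 bound=3 product=0
t=2: arr=2 -> substrate=2 bound=3 product=0
t=3: arr=1 -> substrate=3 bound=3 product=0
t=4: arr=1 -> substrate=2 bound=3 product=2
t=5: arr=1 -> substrate=2 bound=3 product=3
t=6: arr=2 -> substrate=4 bound=3 product=3
t=7: arr=1 -> substrate=5 bound=3 product=3
t=8: arr=0 -> substrate=3 bound=3 product=5
t=9: arr=1 -> substrate=3 bound=3 product=6
t=10: arr=0 -> substrate=3 bound=3 product=6
t=11: arr=0 -> substrate=3 bound=3 product=6
t=12: arr=3 -> substrate=4 bound=3 product=8
t=13: arr=2 -> substrate=5 bound=3 product=9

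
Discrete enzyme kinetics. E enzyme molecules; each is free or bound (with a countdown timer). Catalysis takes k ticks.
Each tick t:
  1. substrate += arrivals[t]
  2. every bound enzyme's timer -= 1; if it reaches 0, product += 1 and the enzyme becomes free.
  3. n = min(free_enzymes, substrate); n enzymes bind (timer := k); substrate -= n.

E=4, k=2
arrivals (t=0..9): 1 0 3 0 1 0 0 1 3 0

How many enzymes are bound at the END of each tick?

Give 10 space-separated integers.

t=0: arr=1 -> substrate=0 bound=1 product=0
t=1: arr=0 -> substrate=0 bound=1 product=0
t=2: arr=3 -> substrate=0 bound=3 product=1
t=3: arr=0 -> substrate=0 bound=3 product=1
t=4: arr=1 -> substrate=0 bound=1 product=4
t=5: arr=0 -> substrate=0 bound=1 product=4
t=6: arr=0 -> substrate=0 bound=0 product=5
t=7: arr=1 -> substrate=0 bound=1 product=5
t=8: arr=3 -> substrate=0 bound=4 product=5
t=9: arr=0 -> substrate=0 bound=3 product=6

Answer: 1 1 3 3 1 1 0 1 4 3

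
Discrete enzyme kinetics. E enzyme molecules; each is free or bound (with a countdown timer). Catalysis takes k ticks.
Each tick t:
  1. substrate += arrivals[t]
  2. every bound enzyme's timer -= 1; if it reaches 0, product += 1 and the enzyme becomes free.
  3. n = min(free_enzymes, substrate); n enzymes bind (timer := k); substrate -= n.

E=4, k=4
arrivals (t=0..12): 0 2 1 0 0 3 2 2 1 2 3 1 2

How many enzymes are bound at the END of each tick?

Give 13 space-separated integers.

t=0: arr=0 -> substrate=0 bound=0 product=0
t=1: arr=2 -> substrate=0 bound=2 product=0
t=2: arr=1 -> substrate=0 bound=3 product=0
t=3: arr=0 -> substrate=0 bound=3 product=0
t=4: arr=0 -> substrate=0 bound=3 product=0
t=5: arr=3 -> substrate=0 bound=4 product=2
t=6: arr=2 -> substrate=1 bound=4 product=3
t=7: arr=2 -> substrate=3 bound=4 product=3
t=8: arr=1 -> substrate=4 bound=4 product=3
t=9: arr=2 -> substrate=3 bound=4 product=6
t=10: arr=3 -> substrate=5 bound=4 product=7
t=11: arr=1 -> substrate=6 bound=4 product=7
t=12: arr=2 -> substrate=8 bound=4 product=7

Answer: 0 2 3 3 3 4 4 4 4 4 4 4 4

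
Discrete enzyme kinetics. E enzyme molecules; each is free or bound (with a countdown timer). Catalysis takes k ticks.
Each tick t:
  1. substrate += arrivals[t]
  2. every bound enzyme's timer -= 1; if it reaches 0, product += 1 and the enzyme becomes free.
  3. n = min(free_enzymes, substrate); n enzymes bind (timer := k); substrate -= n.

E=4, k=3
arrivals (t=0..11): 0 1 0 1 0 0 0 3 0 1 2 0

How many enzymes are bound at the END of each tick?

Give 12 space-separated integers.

t=0: arr=0 -> substrate=0 bound=0 product=0
t=1: arr=1 -> substrate=0 bound=1 product=0
t=2: arr=0 -> substrate=0 bound=1 product=0
t=3: arr=1 -> substrate=0 bound=2 product=0
t=4: arr=0 -> substrate=0 bound=1 product=1
t=5: arr=0 -> substrate=0 bound=1 product=1
t=6: arr=0 -> substrate=0 bound=0 product=2
t=7: arr=3 -> substrate=0 bound=3 product=2
t=8: arr=0 -> substrate=0 bound=3 product=2
t=9: arr=1 -> substrate=0 bound=4 product=2
t=10: arr=2 -> substrate=0 bound=3 product=5
t=11: arr=0 -> substrate=0 bound=3 product=5

Answer: 0 1 1 2 1 1 0 3 3 4 3 3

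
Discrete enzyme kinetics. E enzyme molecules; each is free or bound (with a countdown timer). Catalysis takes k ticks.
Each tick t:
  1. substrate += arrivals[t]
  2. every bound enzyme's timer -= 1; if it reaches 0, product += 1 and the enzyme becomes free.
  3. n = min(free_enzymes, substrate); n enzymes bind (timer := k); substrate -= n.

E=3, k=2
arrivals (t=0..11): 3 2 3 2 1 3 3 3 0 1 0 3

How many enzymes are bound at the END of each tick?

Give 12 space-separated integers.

Answer: 3 3 3 3 3 3 3 3 3 3 3 3

Derivation:
t=0: arr=3 -> substrate=0 bound=3 product=0
t=1: arr=2 -> substrate=2 bound=3 product=0
t=2: arr=3 -> substrate=2 bound=3 product=3
t=3: arr=2 -> substrate=4 bound=3 product=3
t=4: arr=1 -> substrate=2 bound=3 product=6
t=5: arr=3 -> substrate=5 bound=3 product=6
t=6: arr=3 -> substrate=5 bound=3 product=9
t=7: arr=3 -> substrate=8 bound=3 product=9
t=8: arr=0 -> substrate=5 bound=3 product=12
t=9: arr=1 -> substrate=6 bound=3 product=12
t=10: arr=0 -> substrate=3 bound=3 product=15
t=11: arr=3 -> substrate=6 bound=3 product=15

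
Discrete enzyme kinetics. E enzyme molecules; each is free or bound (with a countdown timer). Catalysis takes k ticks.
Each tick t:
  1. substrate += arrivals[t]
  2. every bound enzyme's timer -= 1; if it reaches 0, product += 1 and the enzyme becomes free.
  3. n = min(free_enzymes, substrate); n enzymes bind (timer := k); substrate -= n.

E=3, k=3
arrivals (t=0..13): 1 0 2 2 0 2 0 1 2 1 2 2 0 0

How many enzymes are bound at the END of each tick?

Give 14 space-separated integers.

Answer: 1 1 3 3 3 3 3 3 3 3 3 3 3 3

Derivation:
t=0: arr=1 -> substrate=0 bound=1 product=0
t=1: arr=0 -> substrate=0 bound=1 product=0
t=2: arr=2 -> substrate=0 bound=3 product=0
t=3: arr=2 -> substrate=1 bound=3 product=1
t=4: arr=0 -> substrate=1 bound=3 product=1
t=5: arr=2 -> substrate=1 bound=3 product=3
t=6: arr=0 -> substrate=0 bound=3 product=4
t=7: arr=1 -> substrate=1 bound=3 product=4
t=8: arr=2 -> substrate=1 bound=3 product=6
t=9: arr=1 -> substrate=1 bound=3 product=7
t=10: arr=2 -> substrate=3 bound=3 product=7
t=11: arr=2 -> substrate=3 bound=3 product=9
t=12: arr=0 -> substrate=2 bound=3 product=10
t=13: arr=0 -> substrate=2 bound=3 product=10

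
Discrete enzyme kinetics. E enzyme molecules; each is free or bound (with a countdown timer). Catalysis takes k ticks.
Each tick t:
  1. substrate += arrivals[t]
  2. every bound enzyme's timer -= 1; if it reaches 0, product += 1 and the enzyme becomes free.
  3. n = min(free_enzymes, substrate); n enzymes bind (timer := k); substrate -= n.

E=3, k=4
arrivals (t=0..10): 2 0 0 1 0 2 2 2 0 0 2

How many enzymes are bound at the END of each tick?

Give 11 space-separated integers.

Answer: 2 2 2 3 1 3 3 3 3 3 3

Derivation:
t=0: arr=2 -> substrate=0 bound=2 product=0
t=1: arr=0 -> substrate=0 bound=2 product=0
t=2: arr=0 -> substrate=0 bound=2 product=0
t=3: arr=1 -> substrate=0 bound=3 product=0
t=4: arr=0 -> substrate=0 bound=1 product=2
t=5: arr=2 -> substrate=0 bound=3 product=2
t=6: arr=2 -> substrate=2 bound=3 product=2
t=7: arr=2 -> substrate=3 bound=3 product=3
t=8: arr=0 -> substrate=3 bound=3 product=3
t=9: arr=0 -> substrate=1 bound=3 product=5
t=10: arr=2 -> substrate=3 bound=3 product=5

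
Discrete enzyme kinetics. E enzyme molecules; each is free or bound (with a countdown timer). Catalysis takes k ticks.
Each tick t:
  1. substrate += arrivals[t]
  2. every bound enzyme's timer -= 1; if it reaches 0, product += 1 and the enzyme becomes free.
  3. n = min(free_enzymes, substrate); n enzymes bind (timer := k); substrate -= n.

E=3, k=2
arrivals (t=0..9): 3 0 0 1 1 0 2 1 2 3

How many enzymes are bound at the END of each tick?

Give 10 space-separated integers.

t=0: arr=3 -> substrate=0 bound=3 product=0
t=1: arr=0 -> substrate=0 bound=3 product=0
t=2: arr=0 -> substrate=0 bound=0 product=3
t=3: arr=1 -> substrate=0 bound=1 product=3
t=4: arr=1 -> substrate=0 bound=2 product=3
t=5: arr=0 -> substrate=0 bound=1 product=4
t=6: arr=2 -> substrate=0 bound=2 product=5
t=7: arr=1 -> substrate=0 bound=3 product=5
t=8: arr=2 -> substrate=0 bound=3 product=7
t=9: arr=3 -> substrate=2 bound=3 product=8

Answer: 3 3 0 1 2 1 2 3 3 3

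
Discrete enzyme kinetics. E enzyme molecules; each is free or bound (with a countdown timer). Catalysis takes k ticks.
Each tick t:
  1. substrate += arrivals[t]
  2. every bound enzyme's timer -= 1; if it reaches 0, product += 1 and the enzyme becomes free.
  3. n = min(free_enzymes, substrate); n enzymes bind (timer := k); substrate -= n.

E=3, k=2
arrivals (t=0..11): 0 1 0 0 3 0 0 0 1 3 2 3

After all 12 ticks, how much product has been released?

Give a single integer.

Answer: 7

Derivation:
t=0: arr=0 -> substrate=0 bound=0 product=0
t=1: arr=1 -> substrate=0 bound=1 product=0
t=2: arr=0 -> substrate=0 bound=1 product=0
t=3: arr=0 -> substrate=0 bound=0 product=1
t=4: arr=3 -> substrate=0 bound=3 product=1
t=5: arr=0 -> substrate=0 bound=3 product=1
t=6: arr=0 -> substrate=0 bound=0 product=4
t=7: arr=0 -> substrate=0 bound=0 product=4
t=8: arr=1 -> substrate=0 bound=1 product=4
t=9: arr=3 -> substrate=1 bound=3 product=4
t=10: arr=2 -> substrate=2 bound=3 product=5
t=11: arr=3 -> substrate=3 bound=3 product=7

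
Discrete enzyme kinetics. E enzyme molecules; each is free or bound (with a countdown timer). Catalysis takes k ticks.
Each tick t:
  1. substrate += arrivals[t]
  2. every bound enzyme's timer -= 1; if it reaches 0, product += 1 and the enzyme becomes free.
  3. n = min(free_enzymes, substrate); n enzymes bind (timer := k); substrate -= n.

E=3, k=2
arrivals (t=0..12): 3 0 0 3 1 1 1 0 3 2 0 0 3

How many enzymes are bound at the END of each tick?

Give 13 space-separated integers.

Answer: 3 3 0 3 3 2 3 1 3 3 2 2 3

Derivation:
t=0: arr=3 -> substrate=0 bound=3 product=0
t=1: arr=0 -> substrate=0 bound=3 product=0
t=2: arr=0 -> substrate=0 bound=0 product=3
t=3: arr=3 -> substrate=0 bound=3 product=3
t=4: arr=1 -> substrate=1 bound=3 product=3
t=5: arr=1 -> substrate=0 bound=2 product=6
t=6: arr=1 -> substrate=0 bound=3 product=6
t=7: arr=0 -> substrate=0 bound=1 product=8
t=8: arr=3 -> substrate=0 bound=3 product=9
t=9: arr=2 -> substrate=2 bound=3 product=9
t=10: arr=0 -> substrate=0 bound=2 product=12
t=11: arr=0 -> substrate=0 bound=2 product=12
t=12: arr=3 -> substrate=0 bound=3 product=14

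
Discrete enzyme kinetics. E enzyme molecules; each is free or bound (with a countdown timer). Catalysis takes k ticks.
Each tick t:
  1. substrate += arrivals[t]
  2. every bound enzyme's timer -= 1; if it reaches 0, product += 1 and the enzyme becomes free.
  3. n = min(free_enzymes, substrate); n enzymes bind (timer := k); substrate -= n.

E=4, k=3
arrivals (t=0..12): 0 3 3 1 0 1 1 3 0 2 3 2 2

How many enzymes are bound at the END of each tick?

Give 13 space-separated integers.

Answer: 0 3 4 4 4 4 4 4 4 4 4 4 4

Derivation:
t=0: arr=0 -> substrate=0 bound=0 product=0
t=1: arr=3 -> substrate=0 bound=3 product=0
t=2: arr=3 -> substrate=2 bound=4 product=0
t=3: arr=1 -> substrate=3 bound=4 product=0
t=4: arr=0 -> substrate=0 bound=4 product=3
t=5: arr=1 -> substrate=0 bound=4 product=4
t=6: arr=1 -> substrate=1 bound=4 product=4
t=7: arr=3 -> substrate=1 bound=4 product=7
t=8: arr=0 -> substrate=0 bound=4 product=8
t=9: arr=2 -> substrate=2 bound=4 product=8
t=10: arr=3 -> substrate=2 bound=4 product=11
t=11: arr=2 -> substrate=3 bound=4 product=12
t=12: arr=2 -> substrate=5 bound=4 product=12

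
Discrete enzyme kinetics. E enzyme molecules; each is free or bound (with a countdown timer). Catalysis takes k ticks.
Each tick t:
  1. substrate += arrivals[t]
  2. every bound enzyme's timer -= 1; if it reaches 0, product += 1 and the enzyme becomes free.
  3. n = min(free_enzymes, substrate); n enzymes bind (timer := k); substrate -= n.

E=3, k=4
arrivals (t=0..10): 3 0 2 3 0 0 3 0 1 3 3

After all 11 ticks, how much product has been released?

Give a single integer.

t=0: arr=3 -> substrate=0 bound=3 product=0
t=1: arr=0 -> substrate=0 bound=3 product=0
t=2: arr=2 -> substrate=2 bound=3 product=0
t=3: arr=3 -> substrate=5 bound=3 product=0
t=4: arr=0 -> substrate=2 bound=3 product=3
t=5: arr=0 -> substrate=2 bound=3 product=3
t=6: arr=3 -> substrate=5 bound=3 product=3
t=7: arr=0 -> substrate=5 bound=3 product=3
t=8: arr=1 -> substrate=3 bound=3 product=6
t=9: arr=3 -> substrate=6 bound=3 product=6
t=10: arr=3 -> substrate=9 bound=3 product=6

Answer: 6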